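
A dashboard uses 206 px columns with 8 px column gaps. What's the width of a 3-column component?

Span of 3: 3·206 + 2·8 = 618 + 16 = 634 px.

634 px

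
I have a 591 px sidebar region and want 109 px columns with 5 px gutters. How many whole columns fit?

5 columns

5 columns: 5·109 + 4·5 = 565 px ≤ 591.
6 columns: 679 px > 591. So 5.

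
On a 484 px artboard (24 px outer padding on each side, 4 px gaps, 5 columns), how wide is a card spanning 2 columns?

Inside the margins: 484 − 48 = 436 px.
5c + 4·4 = 436 → 5c = 420 → c = 84 px.
2 columns plus 1 gap: 168 + 4 = 172 px.

172 px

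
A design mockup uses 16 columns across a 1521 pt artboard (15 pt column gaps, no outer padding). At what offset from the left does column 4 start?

288 pt

Subtracting 15 column gaps of 15 leaves 1296 for 16 columns, so c = 81 pt.
No margin, so column 4 starts at 3·(column + gutter) = 3·96 = 288 pt.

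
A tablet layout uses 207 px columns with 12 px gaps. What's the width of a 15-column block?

Span of 15: 15·207 + 14·12 = 3105 + 168 = 3273 px.

3273 px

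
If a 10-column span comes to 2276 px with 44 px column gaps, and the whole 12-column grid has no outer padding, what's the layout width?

Subtracting 9 column gaps of 44 leaves 1880 for 10 columns, so c = 188 px.
Layout = 12·188 + 11·44 = 2256 + 484 = 2740 px.

2740 px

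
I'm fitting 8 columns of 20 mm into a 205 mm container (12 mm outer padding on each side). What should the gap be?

Take off 24 mm of margins, leaving 181 mm.
8·20 + 7g = 181 → 7g = 21 → g = 3 mm.

3 mm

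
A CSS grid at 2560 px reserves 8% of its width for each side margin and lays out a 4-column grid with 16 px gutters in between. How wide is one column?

Margins: 8% × 2560 = 204.8 px each, so content = 2560 − 409.6 = 2150.4 px.
2150.4 − 3·16 = 2102.4; ÷4 gives c = 525.6 px.

525.6 px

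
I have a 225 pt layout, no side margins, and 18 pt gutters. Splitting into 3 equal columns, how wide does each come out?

63 pt

3c + 2·18 = 225 → 3c = 189 → c = 63 pt.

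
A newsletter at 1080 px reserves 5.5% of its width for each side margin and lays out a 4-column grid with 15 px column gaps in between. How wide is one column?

1080 × (1 − 2·5.5%) = 1080 × 89% = 961.2 px for the columns.
961.2 − 3·15 = 916.2; ÷4 gives c = 229.05 px.

229.05 px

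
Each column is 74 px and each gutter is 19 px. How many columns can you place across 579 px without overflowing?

6 columns: 6·74 + 5·19 = 539 px ≤ 579.
7 columns: 632 px > 579. So 6.

6 columns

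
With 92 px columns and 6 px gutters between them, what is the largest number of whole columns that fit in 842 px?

8 columns

k columns need k·92 + (k−1)·6 = k·98 − 6.
k·98 − 6 ≤ 842 → k ≤ 848 / 98 ≈ 8.65, so k = 8.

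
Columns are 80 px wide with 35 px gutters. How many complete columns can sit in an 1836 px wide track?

Each extra column adds 80 + 35 = 115 px.
(1836 + 35) / 115 = 16.27, so 16 columns fit.

16 columns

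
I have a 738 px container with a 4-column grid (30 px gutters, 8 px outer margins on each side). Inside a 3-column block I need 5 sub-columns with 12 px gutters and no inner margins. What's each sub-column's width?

97.2 px

Subtract both margins: 738 − 2·8 = 722 px.
Subtracting 3 gutters of 30 leaves 632 for 4 columns, so c = 158 px.
3-column span = 3·158 + 2·30 = 534 px.
5 columns + 4 gutters: 5d + 4·12 = 534.
5d = 534 − 48 = 486, so d = 97.2 px.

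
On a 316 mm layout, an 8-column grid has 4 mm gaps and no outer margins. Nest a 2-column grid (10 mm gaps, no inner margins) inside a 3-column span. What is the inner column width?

53 mm

316 − 7·4 = 288; ÷8 gives c = 36 mm.
3 columns plus 2 gaps: 108 + 8 = 116 mm.
2 columns + 1 gap: 2d + 1·10 = 116.
2d = 116 − 10 = 106, so d = 53 mm.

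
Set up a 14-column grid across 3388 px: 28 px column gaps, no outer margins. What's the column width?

216 px

Subtracting 13 column gaps of 28 leaves 3024 for 14 columns, so c = 216 px.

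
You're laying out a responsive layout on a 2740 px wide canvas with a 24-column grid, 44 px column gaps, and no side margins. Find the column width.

24c + 23·44 = 2740 → 24c = 1728 → c = 72 px.

72 px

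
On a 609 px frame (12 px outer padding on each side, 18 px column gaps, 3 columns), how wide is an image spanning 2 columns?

Take off 24 px of margins, leaving 585 px.
Subtracting 2 column gaps of 18 leaves 549 for 3 columns, so c = 183 px.
Span of 2: 2·183 + 1·18 = 366 + 18 = 384 px.

384 px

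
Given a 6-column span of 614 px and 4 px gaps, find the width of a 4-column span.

408 px

6 columns + 5 gaps: 6c + 5·4 = 614.
6c = 614 − 20 = 594, so c = 99 px.
4-column span = 4·99 + 3·4 = 408 px.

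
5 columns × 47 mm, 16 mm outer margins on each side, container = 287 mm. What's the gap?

Subtract both margins: 287 − 2·16 = 255 mm.
5·47 + 4g = 255 → 4g = 20 → g = 5 mm.

5 mm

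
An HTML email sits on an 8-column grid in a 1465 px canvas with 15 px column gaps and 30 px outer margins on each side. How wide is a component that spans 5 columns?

872.5 px

Content width = 1465 − 2·30 = 1405 px.
1405 − 7·15 = 1300; ÷8 gives c = 162.5 px.
5 columns plus 4 column gaps: 812.5 + 60 = 872.5 px.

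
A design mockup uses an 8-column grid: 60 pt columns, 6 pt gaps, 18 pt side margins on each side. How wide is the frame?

558 pt

Adding margins, columns and gutters: 36 + 480 + 42 = 558 pt.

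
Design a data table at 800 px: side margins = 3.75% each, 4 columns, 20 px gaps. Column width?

800 × (1 − 2·3.75%) = 800 × 92.5% = 740 px for the columns.
4 columns + 3 gaps: 4c + 3·20 = 740.
4c = 740 − 60 = 680, so c = 170 px.

170 px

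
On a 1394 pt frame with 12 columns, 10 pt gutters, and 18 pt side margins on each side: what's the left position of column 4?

Subtract both margins: 1394 − 2·18 = 1358 pt.
Subtracting 11 gutters of 10 leaves 1248 for 12 columns, so c = 104 pt.
Column 4 starts at margin + 3·(column + gutter) = 18 + 3·114 = 360 pt.

360 pt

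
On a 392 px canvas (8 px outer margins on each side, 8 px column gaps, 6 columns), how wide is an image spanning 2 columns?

120 px

Take off 16 px of margins, leaving 376 px.
6c + 5·8 = 376 → 6c = 336 → c = 56 px.
2 columns plus 1 column gap: 112 + 8 = 120 px.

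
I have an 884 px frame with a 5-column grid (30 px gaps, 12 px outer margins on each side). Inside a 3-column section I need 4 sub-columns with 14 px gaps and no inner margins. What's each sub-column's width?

115.5 px

Outer content = 884 − 2·12 = 860 px.
5 columns + 4 gaps: 5c + 4·30 = 860.
5c = 860 − 120 = 740, so c = 148 px.
3-column span = 3·148 + 2·30 = 504 px.
504 − 3·14 = 462; ÷4 gives d = 115.5 px.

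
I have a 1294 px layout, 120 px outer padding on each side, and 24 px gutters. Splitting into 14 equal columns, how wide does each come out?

53 px

Content width = 1294 − 2·120 = 1054 px.
14 columns + 13 gutters: 14c + 13·24 = 1054.
14c = 1054 − 312 = 742, so c = 53 px.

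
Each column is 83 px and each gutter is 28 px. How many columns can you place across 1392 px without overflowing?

Each extra column adds 83 + 28 = 111 px.
(1392 + 28) / 111 = 12.79, so 12 columns fit.

12 columns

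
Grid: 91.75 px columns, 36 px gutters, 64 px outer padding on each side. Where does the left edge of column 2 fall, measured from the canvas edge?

191.75 px

Column 2 starts at margin + 1·(column + gutter) = 64 + 1·127.75 = 191.75 px.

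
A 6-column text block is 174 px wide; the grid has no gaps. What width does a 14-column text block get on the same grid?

With no gaps, each column is 174/6 = 29 px.
14-column span = 14·29 = 406 px.

406 px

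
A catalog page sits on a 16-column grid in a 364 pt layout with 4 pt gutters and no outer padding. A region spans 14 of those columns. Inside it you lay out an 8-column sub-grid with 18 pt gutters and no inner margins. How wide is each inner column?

24 pt

16c + 15·4 = 364 → 16c = 304 → c = 19 pt.
Span of 14: 14·19 + 13·4 = 266 + 52 = 318 pt.
318 − 7·18 = 192; ÷8 gives d = 24 pt.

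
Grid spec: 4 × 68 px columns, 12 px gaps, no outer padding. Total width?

308 px

Total width: 4·68 + 3·12 = 308 px.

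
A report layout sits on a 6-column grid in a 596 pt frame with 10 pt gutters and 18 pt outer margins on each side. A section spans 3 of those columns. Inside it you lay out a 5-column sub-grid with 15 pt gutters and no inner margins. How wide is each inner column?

43 pt

Outer content = 596 − 2·18 = 560 pt.
6c + 5·10 = 560 → 6c = 510 → c = 85 pt.
3 columns plus 2 gutters: 255 + 20 = 275 pt.
5 columns + 4 gutters: 5d + 4·15 = 275.
5d = 275 − 60 = 215, so d = 43 pt.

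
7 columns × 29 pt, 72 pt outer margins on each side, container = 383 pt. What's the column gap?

Content width = 383 − 2·72 = 239 pt.
7 columns take 7·29 = 203 pt; remaining 36 splits into 6 column gaps.
g = 36 / 6 = 6 pt.

6 pt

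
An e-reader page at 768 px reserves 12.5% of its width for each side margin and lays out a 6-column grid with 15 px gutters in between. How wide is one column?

83.5 px

Each margin = 12.5% of 768 = 96 px; content = 768 − 2·96 = 576 px.
6c + 5·15 = 576 → 6c = 501 → c = 83.5 px.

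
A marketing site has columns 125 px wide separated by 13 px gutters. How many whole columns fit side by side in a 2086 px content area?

15 columns

k columns need k·125 + (k−1)·13 = k·138 − 13.
k·138 − 13 ≤ 2086 → k ≤ 2099 / 138 ≈ 15.21, so k = 15.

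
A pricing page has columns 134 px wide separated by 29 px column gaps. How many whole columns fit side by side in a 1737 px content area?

k columns need k·134 + (k−1)·29 = k·163 − 29.
k·163 − 29 ≤ 1737 → k ≤ 1766 / 163 ≈ 10.83, so k = 10.

10 columns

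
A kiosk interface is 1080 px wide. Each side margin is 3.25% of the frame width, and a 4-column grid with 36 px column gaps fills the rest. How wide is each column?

Margins: 3.25% × 1080 = 35.1 px each, so content = 1080 − 70.2 = 1009.8 px.
1009.8 − 3·36 = 901.8; ÷4 gives c = 225.45 px.

225.45 px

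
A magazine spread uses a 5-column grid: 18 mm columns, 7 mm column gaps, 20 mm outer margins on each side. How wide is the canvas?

Canvas = 2·20 + 5·18 + 4·7 = 40 + 90 + 28 = 158 mm.

158 mm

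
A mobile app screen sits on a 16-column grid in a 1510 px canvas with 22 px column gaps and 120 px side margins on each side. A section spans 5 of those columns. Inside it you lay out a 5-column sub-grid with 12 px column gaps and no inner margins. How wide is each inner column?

Take off 240 px of margins, leaving 1270 px.
Subtracting 15 column gaps of 22 leaves 940 for 16 columns, so c = 58.75 px.
Span of 5: 5·58.75 + 4·22 = 293.75 + 88 = 381.75 px.
Subtracting 4 column gaps of 12 leaves 333.75 for 5 columns, so d = 66.75 px.

66.75 px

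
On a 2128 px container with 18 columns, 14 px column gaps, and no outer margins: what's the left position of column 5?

476 px

2128 − 17·14 = 1890; ÷18 gives c = 105 px.
No margin, so column 5 starts at 4·(column + gutter) = 4·119 = 476 px.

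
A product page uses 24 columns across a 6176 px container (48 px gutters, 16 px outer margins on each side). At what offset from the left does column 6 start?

Inside the margins: 6176 − 32 = 6144 px.
Subtracting 23 gutters of 48 leaves 5040 for 24 columns, so c = 210 px.
Column 6 starts at margin + 5·(column + gutter) = 16 + 5·258 = 1306 px.

1306 px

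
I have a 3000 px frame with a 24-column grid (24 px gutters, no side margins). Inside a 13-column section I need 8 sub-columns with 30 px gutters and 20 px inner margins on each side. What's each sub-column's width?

24 columns + 23 gutters: 24c + 23·24 = 3000.
24c = 3000 − 552 = 2448, so c = 102 px.
13-column span = 13·102 + 12·24 = 1614 px.
Inner content = 1614 − 2·20 = 1574 px.
Subtracting 7 gutters of 30 leaves 1364 for 8 columns, so d = 170.5 px.

170.5 px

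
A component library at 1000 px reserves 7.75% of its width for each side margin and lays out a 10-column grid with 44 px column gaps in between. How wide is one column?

Margins: 7.75% × 1000 = 77.5 px each, so content = 1000 − 155 = 845 px.
Subtracting 9 column gaps of 44 leaves 449 for 10 columns, so c = 44.9 px.

44.9 px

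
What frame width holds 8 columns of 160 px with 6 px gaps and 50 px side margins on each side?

Total width: 2·50 + 8·160 + 7·6 = 1422 px.

1422 px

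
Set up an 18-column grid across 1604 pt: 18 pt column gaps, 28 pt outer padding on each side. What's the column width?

69 pt

Subtract both margins: 1604 − 2·28 = 1548 pt.
1548 − 17·18 = 1242; ÷18 gives c = 69 pt.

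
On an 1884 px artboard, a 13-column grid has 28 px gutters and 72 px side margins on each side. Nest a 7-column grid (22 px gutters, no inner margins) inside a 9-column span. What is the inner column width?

152 px

Subtract both margins: 1884 − 2·72 = 1740 px.
1740 − 12·28 = 1404; ÷13 gives c = 108 px.
Span of 9: 9·108 + 8·28 = 972 + 224 = 1196 px.
1196 − 6·22 = 1064; ÷7 gives d = 152 px.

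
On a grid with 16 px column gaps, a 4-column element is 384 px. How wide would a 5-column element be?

484 px

384 − 3·16 = 336; ÷4 gives c = 84 px.
5-column span = 5·84 + 4·16 = 484 px.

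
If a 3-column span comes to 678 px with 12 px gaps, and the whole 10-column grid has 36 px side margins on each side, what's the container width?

678 − 2·12 = 654; ÷3 gives c = 218 px.
Total width: 2·36 + 10·218 + 9·12 = 2360 px.

2360 px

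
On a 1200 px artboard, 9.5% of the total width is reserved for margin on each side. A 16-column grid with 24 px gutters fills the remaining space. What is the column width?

38.25 px

Margins: 9.5% × 1200 = 114 px each, so content = 1200 − 228 = 972 px.
972 − 15·24 = 612; ÷16 gives c = 38.25 px.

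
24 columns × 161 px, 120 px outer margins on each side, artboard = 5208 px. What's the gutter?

48 px

Content width = 5208 − 2·120 = 4968 px.
24 columns take 24·161 = 3864 px; remaining 1104 splits into 23 gutters.
g = 1104 / 23 = 48 px.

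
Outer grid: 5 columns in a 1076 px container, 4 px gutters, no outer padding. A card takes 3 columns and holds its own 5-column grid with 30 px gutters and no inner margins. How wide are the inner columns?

104.8 px

5c + 4·4 = 1076 → 5c = 1060 → c = 212 px.
Span of 3: 3·212 + 2·4 = 636 + 8 = 644 px.
5 columns + 4 gutters: 5d + 4·30 = 644.
5d = 644 − 120 = 524, so d = 104.8 px.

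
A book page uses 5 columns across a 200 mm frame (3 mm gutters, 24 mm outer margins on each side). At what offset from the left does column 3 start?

86 mm

Inside the margins: 200 − 48 = 152 mm.
5 columns + 4 gutters: 5c + 4·3 = 152.
5c = 152 − 12 = 140, so c = 28 mm.
Each column+gutter stride is 31 mm; 2 of them past the 24 mm margin is 24 + 62 = 86 mm.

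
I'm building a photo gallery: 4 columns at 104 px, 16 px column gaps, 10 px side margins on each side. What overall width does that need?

484 px

Adding margins, columns and gutters: 20 + 416 + 48 = 484 px.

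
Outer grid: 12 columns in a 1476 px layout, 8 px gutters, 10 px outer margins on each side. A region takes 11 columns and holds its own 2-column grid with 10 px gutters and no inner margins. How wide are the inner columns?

Inside the margins: 1476 − 20 = 1456 px.
12 columns + 11 gutters: 12c + 11·8 = 1456.
12c = 1456 − 88 = 1368, so c = 114 px.
11 columns plus 10 gutters: 1254 + 80 = 1334 px.
2d + 1·10 = 1334 → 2d = 1324 → d = 662 px.

662 px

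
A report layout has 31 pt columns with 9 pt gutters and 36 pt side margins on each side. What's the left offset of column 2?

76 pt

Before column 2: the margin + 1 column + 1 gutter.
Offset = 36 + 1·(31 + 9) = 36 + 40 = 76 pt.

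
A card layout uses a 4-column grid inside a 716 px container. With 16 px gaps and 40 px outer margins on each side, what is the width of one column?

147 px

Take off 80 px of margins, leaving 636 px.
4 columns + 3 gaps: 4c + 3·16 = 636.
4c = 636 − 48 = 588, so c = 147 px.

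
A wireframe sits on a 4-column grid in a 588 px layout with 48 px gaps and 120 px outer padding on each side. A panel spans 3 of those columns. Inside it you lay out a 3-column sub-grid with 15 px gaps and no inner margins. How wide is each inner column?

Subtract both margins: 588 − 2·120 = 348 px.
348 − 3·48 = 204; ÷4 gives c = 51 px.
3 columns plus 2 gaps: 153 + 96 = 249 px.
249 − 2·15 = 219; ÷3 gives d = 73 px.

73 px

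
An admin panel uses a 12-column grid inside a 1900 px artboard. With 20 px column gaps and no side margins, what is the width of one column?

140 px

1900 − 11·20 = 1680; ÷12 gives c = 140 px.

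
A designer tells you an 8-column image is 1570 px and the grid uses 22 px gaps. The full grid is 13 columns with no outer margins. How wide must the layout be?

8c + 7·22 = 1570 → 8c = 1416 → c = 177 px.
Summing: 2301 + 264 = 2565 px.

2565 px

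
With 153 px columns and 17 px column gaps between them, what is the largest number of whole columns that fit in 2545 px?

Each extra column adds 153 + 17 = 170 px.
(2545 + 17) / 170 = 15.07, so 15 columns fit.

15 columns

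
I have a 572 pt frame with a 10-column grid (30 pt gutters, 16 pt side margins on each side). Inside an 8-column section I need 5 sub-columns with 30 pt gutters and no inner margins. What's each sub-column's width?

Take off 32 pt of margins, leaving 540 pt.
540 − 9·30 = 270; ÷10 gives c = 27 pt.
Span of 8: 8·27 + 7·30 = 216 + 210 = 426 pt.
Subtracting 4 gutters of 30 leaves 306 for 5 columns, so d = 61.2 pt.

61.2 pt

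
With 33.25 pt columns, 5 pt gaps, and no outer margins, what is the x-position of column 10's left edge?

344.25 pt

No margin, so column 10 starts at 9·(column + gutter) = 9·38.25 = 344.25 pt.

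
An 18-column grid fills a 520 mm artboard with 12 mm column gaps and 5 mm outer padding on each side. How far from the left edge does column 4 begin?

92 mm

Inside the margins: 520 − 10 = 510 mm.
18c + 17·12 = 510 → 18c = 306 → c = 17 mm.
Column 4 starts at margin + 3·(column + gutter) = 5 + 3·29 = 92 mm.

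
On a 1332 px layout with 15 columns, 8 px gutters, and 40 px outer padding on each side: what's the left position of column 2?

Content = 1332 − 2·40 = 1252 px.
15 columns + 14 gutters: 15c + 14·8 = 1252.
15c = 1252 − 112 = 1140, so c = 76 px.
Before column 2: the margin + 1 column + 1 gutter.
Offset = 40 + 1·(76 + 8) = 40 + 84 = 124 px.

124 px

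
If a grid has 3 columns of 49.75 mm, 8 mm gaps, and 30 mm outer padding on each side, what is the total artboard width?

225.25 mm

Total width: 2·30 + 3·49.75 + 2·8 = 225.25 mm.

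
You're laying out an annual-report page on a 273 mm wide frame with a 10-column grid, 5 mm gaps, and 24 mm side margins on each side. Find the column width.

18 mm

Content width = 273 − 2·24 = 225 mm.
Subtracting 9 gaps of 5 leaves 180 for 10 columns, so c = 18 mm.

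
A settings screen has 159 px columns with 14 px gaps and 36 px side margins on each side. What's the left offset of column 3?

Before column 3: the margin + 2 columns + 2 gaps.
Offset = 36 + 2·(159 + 14) = 36 + 346 = 382 px.

382 px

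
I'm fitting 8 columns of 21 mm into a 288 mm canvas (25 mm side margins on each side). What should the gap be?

10 mm

Subtract both margins: 288 − 2·25 = 238 mm.
8 columns take 8·21 = 168 mm; remaining 70 splits into 7 gaps.
g = 70 / 7 = 10 mm.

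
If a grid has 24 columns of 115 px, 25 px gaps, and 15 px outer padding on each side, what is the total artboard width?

3365 px

Total width: 2·15 + 24·115 + 23·25 = 3365 px.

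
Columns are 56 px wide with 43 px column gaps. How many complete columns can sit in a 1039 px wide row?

10 columns

10 columns: 10·56 + 9·43 = 947 px ≤ 1039.
11 columns: 1046 px > 1039. So 10.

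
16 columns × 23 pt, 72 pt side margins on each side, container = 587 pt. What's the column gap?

Take off 144 pt of margins, leaving 443 pt.
16 columns take 16·23 = 368 pt; remaining 75 splits into 15 column gaps.
g = 75 / 15 = 5 pt.

5 pt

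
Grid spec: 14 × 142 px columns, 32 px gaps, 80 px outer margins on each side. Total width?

2564 px

Layout = 2·80 + 14·142 + 13·32 = 160 + 1988 + 416 = 2564 px.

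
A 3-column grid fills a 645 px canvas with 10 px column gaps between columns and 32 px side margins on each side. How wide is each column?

187 px

Take off 64 px of margins, leaving 581 px.
3c + 2·10 = 581 → 3c = 561 → c = 187 px.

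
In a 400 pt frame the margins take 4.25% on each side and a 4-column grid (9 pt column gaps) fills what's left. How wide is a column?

84.75 pt

400 × (1 − 2·4.25%) = 400 × 91.5% = 366 pt for the columns.
4 columns + 3 column gaps: 4c + 3·9 = 366.
4c = 366 − 27 = 339, so c = 84.75 pt.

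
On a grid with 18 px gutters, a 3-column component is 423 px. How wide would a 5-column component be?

Subtracting 2 gutters of 18 leaves 387 for 3 columns, so c = 129 px.
5-column span = 5·129 + 4·18 = 717 px.

717 px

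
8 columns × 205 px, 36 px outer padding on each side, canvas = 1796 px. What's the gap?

Take off 72 px of margins, leaving 1724 px.
8·205 + 7g = 1724 → 7g = 84 → g = 12 px.

12 px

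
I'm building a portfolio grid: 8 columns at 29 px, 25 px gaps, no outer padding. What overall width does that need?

Canvas = 8·29 + 7·25 = 232 + 175 = 407 px.

407 px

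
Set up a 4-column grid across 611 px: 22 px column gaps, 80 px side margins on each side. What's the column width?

Content width = 611 − 2·80 = 451 px.
Subtracting 3 column gaps of 22 leaves 385 for 4 columns, so c = 96.25 px.

96.25 px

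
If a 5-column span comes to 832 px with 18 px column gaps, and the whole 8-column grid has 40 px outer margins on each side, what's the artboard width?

1422 px

832 − 4·18 = 760; ÷5 gives c = 152 px.
Adding margins, columns and gutters: 80 + 1216 + 126 = 1422 px.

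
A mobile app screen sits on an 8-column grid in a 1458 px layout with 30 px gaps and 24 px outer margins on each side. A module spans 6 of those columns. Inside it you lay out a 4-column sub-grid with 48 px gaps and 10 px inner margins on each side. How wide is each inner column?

221.5 px

Inside the margins: 1458 − 48 = 1410 px.
1410 − 7·30 = 1200; ÷8 gives c = 150 px.
6-column span = 6·150 + 5·30 = 1050 px.
Inner content = 1050 − 2·10 = 1030 px.
Subtracting 3 gaps of 48 leaves 886 for 4 columns, so d = 221.5 px.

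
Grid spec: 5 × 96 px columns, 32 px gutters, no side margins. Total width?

608 px

Layout = 5·96 + 4·32 = 480 + 128 = 608 px.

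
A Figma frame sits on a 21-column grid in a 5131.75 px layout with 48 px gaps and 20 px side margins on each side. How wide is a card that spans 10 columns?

2399.5 px

Take off 40 px of margins, leaving 5091.75 px.
5091.75 − 20·48 = 4131.75; ÷21 gives c = 196.75 px.
Span of 10: 10·196.75 + 9·48 = 1967.5 + 432 = 2399.5 px.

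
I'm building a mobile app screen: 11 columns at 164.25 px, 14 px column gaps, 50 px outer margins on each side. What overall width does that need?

Adding margins, columns and gutters: 100 + 1806.75 + 140 = 2046.75 px.

2046.75 px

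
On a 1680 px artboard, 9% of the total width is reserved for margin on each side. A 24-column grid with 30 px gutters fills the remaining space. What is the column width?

28.65 px

1680 × (1 − 2·9%) = 1680 × 82% = 1377.6 px for the columns.
24c + 23·30 = 1377.6 → 24c = 687.6 → c = 28.65 px.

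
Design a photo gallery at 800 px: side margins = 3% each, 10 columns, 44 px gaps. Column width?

35.6 px

Margins: 3% × 800 = 24 px each, so content = 800 − 48 = 752 px.
10 columns + 9 gaps: 10c + 9·44 = 752.
10c = 752 − 396 = 356, so c = 35.6 px.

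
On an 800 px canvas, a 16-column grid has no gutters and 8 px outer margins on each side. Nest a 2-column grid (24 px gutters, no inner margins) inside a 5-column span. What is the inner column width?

110.5 px

Take off 16 px of margins, leaving 784 px.
With no gutters, each column is 784/16 = 49 px.
With no gutters, 5 columns span 5·49 = 245 px.
245 − 1·24 = 221; ÷2 gives d = 110.5 px.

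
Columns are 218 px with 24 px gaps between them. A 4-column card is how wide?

Span of 4: 4·218 + 3·24 = 872 + 72 = 944 px.

944 px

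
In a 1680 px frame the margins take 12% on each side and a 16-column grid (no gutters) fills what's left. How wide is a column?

1680 × (1 − 2·12%) = 1680 × 76% = 1276.8 px for the columns.
With no gutters, each column is 1276.8/16 = 79.8 px.

79.8 px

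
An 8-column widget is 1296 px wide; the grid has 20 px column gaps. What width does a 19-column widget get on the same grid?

3105.5 px

1296 − 7·20 = 1156; ÷8 gives c = 144.5 px.
Span of 19: 19·144.5 + 18·20 = 2745.5 + 360 = 3105.5 px.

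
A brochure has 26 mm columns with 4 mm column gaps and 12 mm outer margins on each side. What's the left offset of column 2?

42 mm

Before column 2: the margin + 1 column + 1 column gap.
Offset = 12 + 1·(26 + 4) = 12 + 30 = 42 mm.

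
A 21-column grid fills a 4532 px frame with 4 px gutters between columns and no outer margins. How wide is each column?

212 px

4532 − 20·4 = 4452; ÷21 gives c = 212 px.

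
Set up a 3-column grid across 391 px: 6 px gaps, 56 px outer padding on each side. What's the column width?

Take off 112 px of margins, leaving 279 px.
3c + 2·6 = 279 → 3c = 267 → c = 89 px.

89 px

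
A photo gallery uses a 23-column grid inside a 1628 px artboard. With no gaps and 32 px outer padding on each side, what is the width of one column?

68 px

Subtract both margins: 1628 − 2·32 = 1564 px.
1564 / 23 = 68 px per column.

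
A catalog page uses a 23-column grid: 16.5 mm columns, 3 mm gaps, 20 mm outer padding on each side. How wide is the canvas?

485.5 mm

Total width: 2·20 + 23·16.5 + 22·3 = 485.5 mm.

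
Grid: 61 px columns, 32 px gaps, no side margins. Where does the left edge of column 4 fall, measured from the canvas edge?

Each column+gutter stride is 93 px; with no margin, 3 of them is 279 px.

279 px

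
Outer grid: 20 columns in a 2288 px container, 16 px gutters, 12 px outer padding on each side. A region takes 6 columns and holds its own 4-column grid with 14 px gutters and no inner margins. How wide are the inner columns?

156.5 px

Take off 24 px of margins, leaving 2264 px.
20c + 19·16 = 2264 → 20c = 1960 → c = 98 px.
Span of 6: 6·98 + 5·16 = 588 + 80 = 668 px.
4d + 3·14 = 668 → 4d = 626 → d = 156.5 px.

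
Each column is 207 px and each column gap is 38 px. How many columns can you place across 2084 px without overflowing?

8 columns

k columns need k·207 + (k−1)·38 = k·245 − 38.
k·245 − 38 ≤ 2084 → k ≤ 2122 / 245 ≈ 8.66, so k = 8.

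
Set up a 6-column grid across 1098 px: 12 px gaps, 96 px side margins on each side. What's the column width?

141 px

Subtract both margins: 1098 − 2·96 = 906 px.
6 columns + 5 gaps: 6c + 5·12 = 906.
6c = 906 − 60 = 846, so c = 141 px.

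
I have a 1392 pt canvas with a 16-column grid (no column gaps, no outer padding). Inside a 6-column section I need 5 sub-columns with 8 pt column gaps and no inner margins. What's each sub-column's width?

16c = 1392 → c = 87 pt.
With no column gaps, 6 columns span 6·87 = 522 pt.
5d + 4·8 = 522 → 5d = 490 → d = 98 pt.

98 pt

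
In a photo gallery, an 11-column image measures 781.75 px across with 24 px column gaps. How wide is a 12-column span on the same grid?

11 columns + 10 column gaps: 11c + 10·24 = 781.75.
11c = 781.75 − 240 = 541.75, so c = 49.25 px.
12 columns plus 11 column gaps: 591 + 264 = 855 px.

855 px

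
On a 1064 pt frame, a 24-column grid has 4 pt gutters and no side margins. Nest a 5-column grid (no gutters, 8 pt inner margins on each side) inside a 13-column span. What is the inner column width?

Subtracting 23 gutters of 4 leaves 972 for 24 columns, so c = 40.5 pt.
13 columns plus 12 gutters: 526.5 + 48 = 574.5 pt.
Inner content = 574.5 − 2·8 = 558.5 pt.
558.5 / 5 = 111.7 pt per column.

111.7 pt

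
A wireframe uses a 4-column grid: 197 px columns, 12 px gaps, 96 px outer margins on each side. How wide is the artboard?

Total width: 2·96 + 4·197 + 3·12 = 1016 px.

1016 px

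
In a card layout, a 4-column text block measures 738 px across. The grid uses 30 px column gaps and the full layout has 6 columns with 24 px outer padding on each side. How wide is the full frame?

Subtracting 3 column gaps of 30 leaves 648 for 4 columns, so c = 162 px.
Total width: 2·24 + 6·162 + 5·30 = 1170 px.

1170 px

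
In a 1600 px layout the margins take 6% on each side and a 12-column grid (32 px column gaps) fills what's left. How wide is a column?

88 px

1600 × (1 − 2·6%) = 1600 × 88% = 1408 px for the columns.
12c + 11·32 = 1408 → 12c = 1056 → c = 88 px.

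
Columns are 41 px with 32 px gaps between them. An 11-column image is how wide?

11-column span = 11·41 + 10·32 = 771 px.

771 px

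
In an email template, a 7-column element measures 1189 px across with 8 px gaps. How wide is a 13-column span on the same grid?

2215 px

7c + 6·8 = 1189 → 7c = 1141 → c = 163 px.
13 columns plus 12 gaps: 2119 + 96 = 2215 px.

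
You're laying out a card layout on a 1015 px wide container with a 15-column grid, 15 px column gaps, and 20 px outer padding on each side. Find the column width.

51 px

Subtract both margins: 1015 − 2·20 = 975 px.
15c + 14·15 = 975 → 15c = 765 → c = 51 px.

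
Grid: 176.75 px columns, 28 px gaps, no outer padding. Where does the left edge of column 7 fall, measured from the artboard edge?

Each column+gutter stride is 204.75 px; with no margin, 6 of them is 1228.5 px.

1228.5 px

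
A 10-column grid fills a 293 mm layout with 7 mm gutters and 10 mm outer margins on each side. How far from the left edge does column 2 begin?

Content = 293 − 2·10 = 273 mm.
Subtracting 9 gutters of 7 leaves 210 for 10 columns, so c = 21 mm.
Each column+gutter stride is 28 mm; 1 of them past the 10 mm margin is 10 + 28 = 38 mm.

38 mm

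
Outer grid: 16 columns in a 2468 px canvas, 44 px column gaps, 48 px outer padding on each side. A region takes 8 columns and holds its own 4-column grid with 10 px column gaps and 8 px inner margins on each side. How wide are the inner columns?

Outer content = 2468 − 2·48 = 2372 px.
2372 − 15·44 = 1712; ÷16 gives c = 107 px.
Span of 8: 8·107 + 7·44 = 856 + 308 = 1164 px.
Inner content = 1164 − 2·8 = 1148 px.
Subtracting 3 column gaps of 10 leaves 1118 for 4 columns, so d = 279.5 px.

279.5 px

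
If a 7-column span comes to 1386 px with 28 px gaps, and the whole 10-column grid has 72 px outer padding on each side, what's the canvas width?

7 columns + 6 gaps: 7c + 6·28 = 1386.
7c = 1386 − 168 = 1218, so c = 174 px.
Total width: 2·72 + 10·174 + 9·28 = 2136 px.

2136 px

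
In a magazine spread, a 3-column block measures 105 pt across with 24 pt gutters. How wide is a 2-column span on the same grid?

62 pt

3 columns + 2 gutters: 3c + 2·24 = 105.
3c = 105 − 48 = 57, so c = 19 pt.
2 columns plus 1 gutter: 38 + 24 = 62 pt.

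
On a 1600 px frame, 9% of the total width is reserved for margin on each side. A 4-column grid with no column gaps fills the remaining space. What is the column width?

328 px

Margins: 9% × 1600 = 144 px each, so content = 1600 − 288 = 1312 px.
4c = 1312 → c = 328 px.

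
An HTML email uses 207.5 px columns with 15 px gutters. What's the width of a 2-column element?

2-column span = 2·207.5 + 1·15 = 430 px.

430 px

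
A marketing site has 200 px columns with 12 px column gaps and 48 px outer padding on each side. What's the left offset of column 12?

Before column 12: the margin + 11 columns + 11 column gaps.
Offset = 48 + 11·(200 + 12) = 48 + 2332 = 2380 px.

2380 px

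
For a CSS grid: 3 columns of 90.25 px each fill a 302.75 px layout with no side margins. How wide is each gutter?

16 px

3·90.25 + 2g = 302.75 → 2g = 32 → g = 16 px.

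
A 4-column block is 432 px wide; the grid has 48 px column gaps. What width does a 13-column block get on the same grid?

Subtracting 3 column gaps of 48 leaves 288 for 4 columns, so c = 72 px.
Span of 13: 13·72 + 12·48 = 936 + 576 = 1512 px.

1512 px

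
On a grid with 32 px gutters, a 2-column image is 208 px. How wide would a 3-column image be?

Subtracting 1 gutter of 32 leaves 176 for 2 columns, so c = 88 px.
Span of 3: 3·88 + 2·32 = 264 + 64 = 328 px.

328 px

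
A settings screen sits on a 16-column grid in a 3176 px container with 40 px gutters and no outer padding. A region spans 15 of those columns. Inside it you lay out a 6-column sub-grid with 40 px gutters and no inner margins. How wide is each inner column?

16 columns + 15 gutters: 16c + 15·40 = 3176.
16c = 3176 − 600 = 2576, so c = 161 px.
15 columns plus 14 gutters: 2415 + 560 = 2975 px.
Subtracting 5 gutters of 40 leaves 2775 for 6 columns, so d = 462.5 px.

462.5 px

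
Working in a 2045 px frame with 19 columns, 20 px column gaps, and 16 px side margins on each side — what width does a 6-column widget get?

622 px

Take off 32 px of margins, leaving 2013 px.
Subtracting 18 column gaps of 20 leaves 1653 for 19 columns, so c = 87 px.
6-column span = 6·87 + 5·20 = 622 px.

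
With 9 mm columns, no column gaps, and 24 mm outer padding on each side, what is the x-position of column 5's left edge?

60 mm

Column 5 starts at margin + 4·(column + gutter) = 24 + 4·9 = 60 mm.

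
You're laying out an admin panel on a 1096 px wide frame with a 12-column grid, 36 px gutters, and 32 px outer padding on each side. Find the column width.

53 px

Content width = 1096 − 2·32 = 1032 px.
Subtracting 11 gutters of 36 leaves 636 for 12 columns, so c = 53 px.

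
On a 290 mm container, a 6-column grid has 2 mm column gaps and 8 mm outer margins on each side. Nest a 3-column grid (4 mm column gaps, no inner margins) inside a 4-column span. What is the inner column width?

58 mm

Take off 16 mm of margins, leaving 274 mm.
6 columns + 5 column gaps: 6c + 5·2 = 274.
6c = 274 − 10 = 264, so c = 44 mm.
4-column span = 4·44 + 3·2 = 182 mm.
Subtracting 2 column gaps of 4 leaves 174 for 3 columns, so d = 58 mm.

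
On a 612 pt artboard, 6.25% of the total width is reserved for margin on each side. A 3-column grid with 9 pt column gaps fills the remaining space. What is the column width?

Each margin = 6.25% of 612 = 38.25 pt; content = 612 − 2·38.25 = 535.5 pt.
3c + 2·9 = 535.5 → 3c = 517.5 → c = 172.5 pt.

172.5 pt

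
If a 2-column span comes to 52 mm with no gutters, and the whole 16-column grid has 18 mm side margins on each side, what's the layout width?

With no gutters, each column is 52/2 = 26 mm.
Total width: 2·18 + 16·26 = 452 mm.

452 mm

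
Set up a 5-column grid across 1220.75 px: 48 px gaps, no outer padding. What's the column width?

Subtracting 4 gaps of 48 leaves 1028.75 for 5 columns, so c = 205.75 px.

205.75 px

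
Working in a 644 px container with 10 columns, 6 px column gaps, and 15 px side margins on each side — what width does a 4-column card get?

242 px

Inside the margins: 644 − 30 = 614 px.
10c + 9·6 = 614 → 10c = 560 → c = 56 px.
4 columns plus 3 column gaps: 224 + 18 = 242 px.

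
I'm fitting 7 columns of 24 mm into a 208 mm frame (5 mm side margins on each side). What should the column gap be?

Take off 10 mm of margins, leaving 198 mm.
7·24 + 6g = 198 → 6g = 30 → g = 5 mm.

5 mm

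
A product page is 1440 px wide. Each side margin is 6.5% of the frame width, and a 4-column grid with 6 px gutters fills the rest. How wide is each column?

Margins: 6.5% × 1440 = 93.6 px each, so content = 1440 − 187.2 = 1252.8 px.
Subtracting 3 gutters of 6 leaves 1234.8 for 4 columns, so c = 308.7 px.

308.7 px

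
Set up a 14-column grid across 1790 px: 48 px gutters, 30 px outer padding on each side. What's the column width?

79 px

Content width = 1790 − 2·30 = 1730 px.
Subtracting 13 gutters of 48 leaves 1106 for 14 columns, so c = 79 px.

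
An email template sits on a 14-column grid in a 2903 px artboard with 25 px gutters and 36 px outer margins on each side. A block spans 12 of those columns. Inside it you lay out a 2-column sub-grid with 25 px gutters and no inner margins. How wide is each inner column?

1199 px

Take off 72 px of margins, leaving 2831 px.
2831 − 13·25 = 2506; ÷14 gives c = 179 px.
12 columns plus 11 gutters: 2148 + 275 = 2423 px.
2423 − 1·25 = 2398; ÷2 gives d = 1199 px.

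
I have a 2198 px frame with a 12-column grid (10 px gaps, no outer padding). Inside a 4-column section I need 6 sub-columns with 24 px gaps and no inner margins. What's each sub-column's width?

2198 − 11·10 = 2088; ÷12 gives c = 174 px.
4 columns plus 3 gaps: 696 + 30 = 726 px.
6 columns + 5 gaps: 6d + 5·24 = 726.
6d = 726 − 120 = 606, so d = 101 px.

101 px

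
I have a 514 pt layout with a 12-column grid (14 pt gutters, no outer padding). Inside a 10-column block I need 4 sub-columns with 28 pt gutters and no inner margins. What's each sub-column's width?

85.5 pt

12c + 11·14 = 514 → 12c = 360 → c = 30 pt.
Span of 10: 10·30 + 9·14 = 300 + 126 = 426 pt.
426 − 3·28 = 342; ÷4 gives d = 85.5 pt.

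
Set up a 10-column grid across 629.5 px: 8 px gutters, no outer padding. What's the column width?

10 columns + 9 gutters: 10c + 9·8 = 629.5.
10c = 629.5 − 72 = 557.5, so c = 55.75 px.

55.75 px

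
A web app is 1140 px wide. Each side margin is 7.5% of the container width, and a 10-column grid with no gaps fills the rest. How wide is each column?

Each margin = 7.5% of 1140 = 85.5 px; content = 1140 − 2·85.5 = 969 px.
With no gaps, each column is 969/10 = 96.9 px.

96.9 px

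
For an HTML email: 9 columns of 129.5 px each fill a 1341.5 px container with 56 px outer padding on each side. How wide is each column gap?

8 px

Subtract both margins: 1341.5 − 2·56 = 1229.5 px.
Columns use 1165.5 px, leaving 64 px across 8 column gaps = 8 px each.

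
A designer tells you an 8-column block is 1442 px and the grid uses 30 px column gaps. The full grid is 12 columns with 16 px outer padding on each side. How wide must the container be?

8c + 7·30 = 1442 → 8c = 1232 → c = 154 px.
Total width: 2·16 + 12·154 + 11·30 = 2210 px.

2210 px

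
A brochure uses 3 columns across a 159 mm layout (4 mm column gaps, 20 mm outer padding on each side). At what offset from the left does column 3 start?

102 mm

Content = 159 − 2·20 = 119 mm.
119 − 2·4 = 111; ÷3 gives c = 37 mm.
Column 3 starts at margin + 2·(column + gutter) = 20 + 2·41 = 102 mm.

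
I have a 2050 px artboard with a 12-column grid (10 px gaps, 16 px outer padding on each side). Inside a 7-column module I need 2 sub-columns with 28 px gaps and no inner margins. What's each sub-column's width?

Outer content = 2050 − 2·16 = 2018 px.
12 columns + 11 gaps: 12c + 11·10 = 2018.
12c = 2018 − 110 = 1908, so c = 159 px.
7-column span = 7·159 + 6·10 = 1173 px.
2 columns + 1 gap: 2d + 1·28 = 1173.
2d = 1173 − 28 = 1145, so d = 572.5 px.

572.5 px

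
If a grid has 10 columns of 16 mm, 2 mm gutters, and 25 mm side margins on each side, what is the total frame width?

Adding margins, columns and gutters: 50 + 160 + 18 = 228 mm.

228 mm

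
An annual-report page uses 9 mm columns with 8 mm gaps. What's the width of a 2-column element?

26 mm

2-column span = 2·9 + 1·8 = 26 mm.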